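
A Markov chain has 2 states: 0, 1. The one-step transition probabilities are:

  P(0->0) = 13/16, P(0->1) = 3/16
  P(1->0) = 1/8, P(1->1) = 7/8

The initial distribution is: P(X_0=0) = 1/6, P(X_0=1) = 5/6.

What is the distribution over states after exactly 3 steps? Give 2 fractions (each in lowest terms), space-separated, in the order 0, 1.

Propagating the distribution step by step (d_{t+1} = d_t * P):
d_0 = (0=1/6, 1=5/6)
  d_1[0] = 1/6*13/16 + 5/6*1/8 = 23/96
  d_1[1] = 1/6*3/16 + 5/6*7/8 = 73/96
d_1 = (0=23/96, 1=73/96)
  d_2[0] = 23/96*13/16 + 73/96*1/8 = 445/1536
  d_2[1] = 23/96*3/16 + 73/96*7/8 = 1091/1536
d_2 = (0=445/1536, 1=1091/1536)
  d_3[0] = 445/1536*13/16 + 1091/1536*1/8 = 7967/24576
  d_3[1] = 445/1536*3/16 + 1091/1536*7/8 = 16609/24576
d_3 = (0=7967/24576, 1=16609/24576)

Answer: 7967/24576 16609/24576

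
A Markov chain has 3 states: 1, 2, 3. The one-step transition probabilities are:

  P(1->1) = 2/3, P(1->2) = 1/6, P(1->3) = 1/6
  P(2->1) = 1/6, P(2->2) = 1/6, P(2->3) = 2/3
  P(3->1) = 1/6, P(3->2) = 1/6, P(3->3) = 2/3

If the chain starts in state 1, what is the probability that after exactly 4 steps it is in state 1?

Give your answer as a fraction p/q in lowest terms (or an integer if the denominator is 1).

Answer: 3/8

Derivation:
Computing P^4 by repeated multiplication:
P^1 =
  1: [2/3, 1/6, 1/6]
  2: [1/6, 1/6, 2/3]
  3: [1/6, 1/6, 2/3]
P^2 =
  1: [1/2, 1/6, 1/3]
  2: [1/4, 1/6, 7/12]
  3: [1/4, 1/6, 7/12]
P^3 =
  1: [5/12, 1/6, 5/12]
  2: [7/24, 1/6, 13/24]
  3: [7/24, 1/6, 13/24]
P^4 =
  1: [3/8, 1/6, 11/24]
  2: [5/16, 1/6, 25/48]
  3: [5/16, 1/6, 25/48]

(P^4)[1 -> 1] = 3/8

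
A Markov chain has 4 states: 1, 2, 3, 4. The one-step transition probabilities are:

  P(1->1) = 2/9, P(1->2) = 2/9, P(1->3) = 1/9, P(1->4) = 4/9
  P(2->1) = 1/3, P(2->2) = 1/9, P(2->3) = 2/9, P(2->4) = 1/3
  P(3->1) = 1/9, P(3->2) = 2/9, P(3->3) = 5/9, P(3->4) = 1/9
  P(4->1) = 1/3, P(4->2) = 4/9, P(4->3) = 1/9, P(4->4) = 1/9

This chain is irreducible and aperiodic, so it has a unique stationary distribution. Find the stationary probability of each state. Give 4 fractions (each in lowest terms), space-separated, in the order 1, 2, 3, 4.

Answer: 1/4 1/4 1/4 1/4

Derivation:
The stationary distribution satisfies pi = pi * P, i.e.:
  pi_1 = 2/9*pi_1 + 1/3*pi_2 + 1/9*pi_3 + 1/3*pi_4
  pi_2 = 2/9*pi_1 + 1/9*pi_2 + 2/9*pi_3 + 4/9*pi_4
  pi_3 = 1/9*pi_1 + 2/9*pi_2 + 5/9*pi_3 + 1/9*pi_4
  pi_4 = 4/9*pi_1 + 1/3*pi_2 + 1/9*pi_3 + 1/9*pi_4
with normalization: pi_1 + pi_2 + pi_3 + pi_4 = 1.

Using the first 3 balance equations plus normalization, the linear system A*pi = b is:
  [-7/9, 1/3, 1/9, 1/3] . pi = 0
  [2/9, -8/9, 2/9, 4/9] . pi = 0
  [1/9, 2/9, -4/9, 1/9] . pi = 0
  [1, 1, 1, 1] . pi = 1

Solving yields:
  pi_1 = 1/4
  pi_2 = 1/4
  pi_3 = 1/4
  pi_4 = 1/4

Verification (pi * P):
  1/4*2/9 + 1/4*1/3 + 1/4*1/9 + 1/4*1/3 = 1/4 = pi_1  (ok)
  1/4*2/9 + 1/4*1/9 + 1/4*2/9 + 1/4*4/9 = 1/4 = pi_2  (ok)
  1/4*1/9 + 1/4*2/9 + 1/4*5/9 + 1/4*1/9 = 1/4 = pi_3  (ok)
  1/4*4/9 + 1/4*1/3 + 1/4*1/9 + 1/4*1/9 = 1/4 = pi_4  (ok)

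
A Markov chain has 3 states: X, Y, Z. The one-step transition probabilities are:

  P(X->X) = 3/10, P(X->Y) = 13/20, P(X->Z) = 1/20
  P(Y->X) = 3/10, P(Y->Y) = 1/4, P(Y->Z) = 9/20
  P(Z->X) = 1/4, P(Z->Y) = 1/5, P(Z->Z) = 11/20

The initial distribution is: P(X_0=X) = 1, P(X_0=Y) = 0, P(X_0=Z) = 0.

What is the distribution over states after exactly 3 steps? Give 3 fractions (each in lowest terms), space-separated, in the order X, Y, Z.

Answer: 1133/4000 1409/4000 729/2000

Derivation:
Propagating the distribution step by step (d_{t+1} = d_t * P):
d_0 = (X=1, Y=0, Z=0)
  d_1[X] = 1*3/10 + 0*3/10 + 0*1/4 = 3/10
  d_1[Y] = 1*13/20 + 0*1/4 + 0*1/5 = 13/20
  d_1[Z] = 1*1/20 + 0*9/20 + 0*11/20 = 1/20
d_1 = (X=3/10, Y=13/20, Z=1/20)
  d_2[X] = 3/10*3/10 + 13/20*3/10 + 1/20*1/4 = 119/400
  d_2[Y] = 3/10*13/20 + 13/20*1/4 + 1/20*1/5 = 147/400
  d_2[Z] = 3/10*1/20 + 13/20*9/20 + 1/20*11/20 = 67/200
d_2 = (X=119/400, Y=147/400, Z=67/200)
  d_3[X] = 119/400*3/10 + 147/400*3/10 + 67/200*1/4 = 1133/4000
  d_3[Y] = 119/400*13/20 + 147/400*1/4 + 67/200*1/5 = 1409/4000
  d_3[Z] = 119/400*1/20 + 147/400*9/20 + 67/200*11/20 = 729/2000
d_3 = (X=1133/4000, Y=1409/4000, Z=729/2000)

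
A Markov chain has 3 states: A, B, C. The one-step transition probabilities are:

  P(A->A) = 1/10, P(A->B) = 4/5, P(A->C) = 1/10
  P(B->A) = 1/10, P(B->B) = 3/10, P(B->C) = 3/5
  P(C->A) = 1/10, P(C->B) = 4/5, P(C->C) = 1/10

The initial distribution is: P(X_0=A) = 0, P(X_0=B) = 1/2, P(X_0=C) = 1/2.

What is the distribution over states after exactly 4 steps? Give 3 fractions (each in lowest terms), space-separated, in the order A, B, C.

Propagating the distribution step by step (d_{t+1} = d_t * P):
d_0 = (A=0, B=1/2, C=1/2)
  d_1[A] = 0*1/10 + 1/2*1/10 + 1/2*1/10 = 1/10
  d_1[B] = 0*4/5 + 1/2*3/10 + 1/2*4/5 = 11/20
  d_1[C] = 0*1/10 + 1/2*3/5 + 1/2*1/10 = 7/20
d_1 = (A=1/10, B=11/20, C=7/20)
  d_2[A] = 1/10*1/10 + 11/20*1/10 + 7/20*1/10 = 1/10
  d_2[B] = 1/10*4/5 + 11/20*3/10 + 7/20*4/5 = 21/40
  d_2[C] = 1/10*1/10 + 11/20*3/5 + 7/20*1/10 = 3/8
d_2 = (A=1/10, B=21/40, C=3/8)
  d_3[A] = 1/10*1/10 + 21/40*1/10 + 3/8*1/10 = 1/10
  d_3[B] = 1/10*4/5 + 21/40*3/10 + 3/8*4/5 = 43/80
  d_3[C] = 1/10*1/10 + 21/40*3/5 + 3/8*1/10 = 29/80
d_3 = (A=1/10, B=43/80, C=29/80)
  d_4[A] = 1/10*1/10 + 43/80*1/10 + 29/80*1/10 = 1/10
  d_4[B] = 1/10*4/5 + 43/80*3/10 + 29/80*4/5 = 17/32
  d_4[C] = 1/10*1/10 + 43/80*3/5 + 29/80*1/10 = 59/160
d_4 = (A=1/10, B=17/32, C=59/160)

Answer: 1/10 17/32 59/160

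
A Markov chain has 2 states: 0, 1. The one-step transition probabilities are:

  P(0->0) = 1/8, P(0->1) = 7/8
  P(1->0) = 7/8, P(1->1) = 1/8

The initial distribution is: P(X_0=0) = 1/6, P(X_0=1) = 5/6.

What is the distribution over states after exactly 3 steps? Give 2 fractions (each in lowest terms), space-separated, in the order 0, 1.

Propagating the distribution step by step (d_{t+1} = d_t * P):
d_0 = (0=1/6, 1=5/6)
  d_1[0] = 1/6*1/8 + 5/6*7/8 = 3/4
  d_1[1] = 1/6*7/8 + 5/6*1/8 = 1/4
d_1 = (0=3/4, 1=1/4)
  d_2[0] = 3/4*1/8 + 1/4*7/8 = 5/16
  d_2[1] = 3/4*7/8 + 1/4*1/8 = 11/16
d_2 = (0=5/16, 1=11/16)
  d_3[0] = 5/16*1/8 + 11/16*7/8 = 41/64
  d_3[1] = 5/16*7/8 + 11/16*1/8 = 23/64
d_3 = (0=41/64, 1=23/64)

Answer: 41/64 23/64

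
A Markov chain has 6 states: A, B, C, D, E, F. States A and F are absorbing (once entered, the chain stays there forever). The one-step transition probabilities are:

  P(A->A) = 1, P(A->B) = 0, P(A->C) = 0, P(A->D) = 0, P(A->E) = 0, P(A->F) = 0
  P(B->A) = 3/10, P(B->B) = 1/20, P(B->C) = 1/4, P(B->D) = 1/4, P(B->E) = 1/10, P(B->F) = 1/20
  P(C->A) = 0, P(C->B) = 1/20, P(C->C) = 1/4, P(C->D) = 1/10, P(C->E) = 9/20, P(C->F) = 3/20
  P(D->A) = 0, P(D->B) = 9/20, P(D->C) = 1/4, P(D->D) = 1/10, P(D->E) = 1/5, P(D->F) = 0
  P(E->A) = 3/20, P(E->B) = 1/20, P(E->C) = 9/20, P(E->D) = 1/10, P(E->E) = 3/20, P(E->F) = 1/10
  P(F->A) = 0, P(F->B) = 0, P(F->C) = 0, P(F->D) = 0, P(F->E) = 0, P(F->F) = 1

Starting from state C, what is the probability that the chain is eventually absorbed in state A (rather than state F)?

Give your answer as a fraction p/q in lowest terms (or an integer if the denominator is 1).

Let a_i = P(absorbed in A | start in state i).
Boundary conditions: a_A = 1, a_F = 0.
For each transient state i, a_i = sum_j P(i->j) * a_j:
  a_B = 3/10*a_A + 1/20*a_B + 1/4*a_C + 1/4*a_D + 1/10*a_E + 1/20*a_F
  a_C = 0*a_A + 1/20*a_B + 1/4*a_C + 1/10*a_D + 9/20*a_E + 3/20*a_F
  a_D = 0*a_A + 9/20*a_B + 1/4*a_C + 1/10*a_D + 1/5*a_E + 0*a_F
  a_E = 3/20*a_A + 1/20*a_B + 9/20*a_C + 1/10*a_D + 3/20*a_E + 1/10*a_F

Substituting a_A = 1 and a_F = 0, rearrange to (I - Q) a = r where r[i] = P(i -> A):
  [19/20, -1/4, -1/4, -1/10] . (a_B, a_C, a_D, a_E) = 3/10
  [-1/20, 3/4, -1/10, -9/20] . (a_B, a_C, a_D, a_E) = 0
  [-9/20, -1/4, 9/10, -1/5] . (a_B, a_C, a_D, a_E) = 0
  [-1/20, -9/20, -1/10, 17/20] . (a_B, a_C, a_D, a_E) = 3/20

Solving yields:
  a_B = 21765/35552
  a_C = 14367/35552
  a_D = 4683/8888
  a_E = 4341/8888

Starting state is C, so the absorption probability is a_C = 14367/35552.

Answer: 14367/35552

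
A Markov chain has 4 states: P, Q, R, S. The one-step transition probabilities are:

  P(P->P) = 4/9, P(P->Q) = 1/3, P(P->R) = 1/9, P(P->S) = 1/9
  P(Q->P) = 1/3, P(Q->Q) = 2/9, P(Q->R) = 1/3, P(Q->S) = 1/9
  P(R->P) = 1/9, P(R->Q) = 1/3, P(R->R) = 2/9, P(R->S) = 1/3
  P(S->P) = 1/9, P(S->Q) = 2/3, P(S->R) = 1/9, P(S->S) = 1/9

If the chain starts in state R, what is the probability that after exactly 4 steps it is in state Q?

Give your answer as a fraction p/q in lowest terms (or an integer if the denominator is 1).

Answer: 761/2187

Derivation:
Computing P^4 by repeated multiplication:
P^1 =
  P: [4/9, 1/3, 1/9, 1/9]
  Q: [1/3, 2/9, 1/3, 1/9]
  R: [1/9, 1/3, 2/9, 1/3]
  S: [1/9, 2/3, 1/9, 1/9]
P^2 =
  P: [1/3, 1/3, 16/81, 11/81]
  Q: [22/81, 28/81, 16/81, 5/27]
  R: [2/9, 11/27, 17/81, 13/81]
  S: [8/27, 8/27, 22/81, 11/81]
P^3 =
  P: [8/27, 83/243, 151/729, 113/729]
  Q: [203/729, 260/729, 17/81, 113/729]
  R: [67/243, 83/243, 164/729, 115/729]
  S: [67/243, 28/81, 151/729, 125/729]
P^4 =
  P: [625/2187, 253/729, 1378/6561, 1031/6561]
  Q: [1858/6561, 2266/6561, 1402/6561, 115/729]
  R: [610/2187, 761/2187, 1391/6561, 1057/6561]
  S: [68/243, 770/2187, 1384/6561, 1031/6561]

(P^4)[R -> Q] = 761/2187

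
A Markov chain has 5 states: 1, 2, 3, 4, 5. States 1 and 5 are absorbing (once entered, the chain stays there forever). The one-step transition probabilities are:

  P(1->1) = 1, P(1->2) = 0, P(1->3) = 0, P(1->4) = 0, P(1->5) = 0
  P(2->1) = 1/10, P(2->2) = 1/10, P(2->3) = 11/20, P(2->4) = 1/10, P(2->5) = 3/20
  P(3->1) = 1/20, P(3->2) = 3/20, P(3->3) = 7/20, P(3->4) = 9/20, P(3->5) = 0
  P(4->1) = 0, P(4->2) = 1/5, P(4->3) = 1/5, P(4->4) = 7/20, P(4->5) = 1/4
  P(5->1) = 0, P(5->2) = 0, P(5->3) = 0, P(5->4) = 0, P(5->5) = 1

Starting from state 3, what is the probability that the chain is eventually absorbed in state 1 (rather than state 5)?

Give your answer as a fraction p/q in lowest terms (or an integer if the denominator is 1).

Answer: 376/1441

Derivation:
Let a_i = P(absorbed in 1 | start in state i).
Boundary conditions: a_1 = 1, a_5 = 0.
For each transient state i, a_i = sum_j P(i->j) * a_j:
  a_2 = 1/10*a_1 + 1/10*a_2 + 11/20*a_3 + 1/10*a_4 + 3/20*a_5
  a_3 = 1/20*a_1 + 3/20*a_2 + 7/20*a_3 + 9/20*a_4 + 0*a_5
  a_4 = 0*a_1 + 1/5*a_2 + 1/5*a_3 + 7/20*a_4 + 1/4*a_5

Substituting a_1 = 1 and a_5 = 0, rearrange to (I - Q) a = r where r[i] = P(i -> 1):
  [9/10, -11/20, -1/10] . (a_2, a_3, a_4) = 1/10
  [-3/20, 13/20, -9/20] . (a_2, a_3, a_4) = 1/20
  [-1/5, -1/5, 13/20] . (a_2, a_3, a_4) = 0

Solving yields:
  a_2 = 417/1441
  a_3 = 376/1441
  a_4 = 244/1441

Starting state is 3, so the absorption probability is a_3 = 376/1441.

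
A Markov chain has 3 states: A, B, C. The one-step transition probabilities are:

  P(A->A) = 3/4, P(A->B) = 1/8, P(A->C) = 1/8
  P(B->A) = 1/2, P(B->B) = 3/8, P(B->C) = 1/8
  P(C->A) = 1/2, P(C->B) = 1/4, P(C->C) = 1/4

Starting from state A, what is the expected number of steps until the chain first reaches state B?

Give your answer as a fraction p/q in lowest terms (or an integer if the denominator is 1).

Answer: 7

Derivation:
Let h_i = expected steps to first reach B from state i.
Boundary: h_B = 0.
First-step equations for the other states:
  h_A = 1 + 3/4*h_A + 1/8*h_B + 1/8*h_C
  h_C = 1 + 1/2*h_A + 1/4*h_B + 1/4*h_C

Substituting h_B = 0 and rearranging gives the linear system (I - Q) h = 1:
  [1/4, -1/8] . (h_A, h_C) = 1
  [-1/2, 3/4] . (h_A, h_C) = 1

Solving yields:
  h_A = 7
  h_C = 6

Starting state is A, so the expected hitting time is h_A = 7.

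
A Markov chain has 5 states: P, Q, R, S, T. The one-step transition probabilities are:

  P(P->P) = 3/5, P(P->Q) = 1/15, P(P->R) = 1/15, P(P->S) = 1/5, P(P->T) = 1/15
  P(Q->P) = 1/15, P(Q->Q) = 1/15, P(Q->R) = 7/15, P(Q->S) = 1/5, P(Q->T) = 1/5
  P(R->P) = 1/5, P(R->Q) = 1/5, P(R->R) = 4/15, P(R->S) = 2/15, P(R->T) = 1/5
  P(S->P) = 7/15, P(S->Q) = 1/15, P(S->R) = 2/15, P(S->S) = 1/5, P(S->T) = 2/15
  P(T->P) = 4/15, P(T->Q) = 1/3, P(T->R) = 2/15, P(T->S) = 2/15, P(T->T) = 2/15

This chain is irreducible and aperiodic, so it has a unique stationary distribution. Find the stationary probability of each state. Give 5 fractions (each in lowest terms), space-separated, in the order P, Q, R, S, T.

Answer: 13225/33053 4067/33053 5632/33053 5957/33053 4172/33053

Derivation:
The stationary distribution satisfies pi = pi * P, i.e.:
  pi_P = 3/5*pi_P + 1/15*pi_Q + 1/5*pi_R + 7/15*pi_S + 4/15*pi_T
  pi_Q = 1/15*pi_P + 1/15*pi_Q + 1/5*pi_R + 1/15*pi_S + 1/3*pi_T
  pi_R = 1/15*pi_P + 7/15*pi_Q + 4/15*pi_R + 2/15*pi_S + 2/15*pi_T
  pi_S = 1/5*pi_P + 1/5*pi_Q + 2/15*pi_R + 1/5*pi_S + 2/15*pi_T
  pi_T = 1/15*pi_P + 1/5*pi_Q + 1/5*pi_R + 2/15*pi_S + 2/15*pi_T
with normalization: pi_P + pi_Q + pi_R + pi_S + pi_T = 1.

Using the first 4 balance equations plus normalization, the linear system A*pi = b is:
  [-2/5, 1/15, 1/5, 7/15, 4/15] . pi = 0
  [1/15, -14/15, 1/5, 1/15, 1/3] . pi = 0
  [1/15, 7/15, -11/15, 2/15, 2/15] . pi = 0
  [1/5, 1/5, 2/15, -4/5, 2/15] . pi = 0
  [1, 1, 1, 1, 1] . pi = 1

Solving yields:
  pi_P = 13225/33053
  pi_Q = 4067/33053
  pi_R = 5632/33053
  pi_S = 5957/33053
  pi_T = 4172/33053

Verification (pi * P):
  13225/33053*3/5 + 4067/33053*1/15 + 5632/33053*1/5 + 5957/33053*7/15 + 4172/33053*4/15 = 13225/33053 = pi_P  (ok)
  13225/33053*1/15 + 4067/33053*1/15 + 5632/33053*1/5 + 5957/33053*1/15 + 4172/33053*1/3 = 4067/33053 = pi_Q  (ok)
  13225/33053*1/15 + 4067/33053*7/15 + 5632/33053*4/15 + 5957/33053*2/15 + 4172/33053*2/15 = 5632/33053 = pi_R  (ok)
  13225/33053*1/5 + 4067/33053*1/5 + 5632/33053*2/15 + 5957/33053*1/5 + 4172/33053*2/15 = 5957/33053 = pi_S  (ok)
  13225/33053*1/15 + 4067/33053*1/5 + 5632/33053*1/5 + 5957/33053*2/15 + 4172/33053*2/15 = 4172/33053 = pi_T  (ok)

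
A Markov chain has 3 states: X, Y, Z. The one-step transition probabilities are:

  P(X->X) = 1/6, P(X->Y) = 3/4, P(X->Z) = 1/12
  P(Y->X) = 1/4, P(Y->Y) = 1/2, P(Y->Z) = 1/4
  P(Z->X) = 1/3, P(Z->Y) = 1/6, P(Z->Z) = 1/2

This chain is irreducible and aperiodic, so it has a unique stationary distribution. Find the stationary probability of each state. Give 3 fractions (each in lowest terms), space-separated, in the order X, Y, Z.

The stationary distribution satisfies pi = pi * P, i.e.:
  pi_X = 1/6*pi_X + 1/4*pi_Y + 1/3*pi_Z
  pi_Y = 3/4*pi_X + 1/2*pi_Y + 1/6*pi_Z
  pi_Z = 1/12*pi_X + 1/4*pi_Y + 1/2*pi_Z
with normalization: pi_X + pi_Y + pi_Z = 1.

Using the first 2 balance equations plus normalization, the linear system A*pi = b is:
  [-5/6, 1/4, 1/3] . pi = 0
  [3/4, -1/2, 1/6] . pi = 0
  [1, 1, 1] . pi = 1

Solving yields:
  pi_X = 30/119
  pi_Y = 8/17
  pi_Z = 33/119

Verification (pi * P):
  30/119*1/6 + 8/17*1/4 + 33/119*1/3 = 30/119 = pi_X  (ok)
  30/119*3/4 + 8/17*1/2 + 33/119*1/6 = 8/17 = pi_Y  (ok)
  30/119*1/12 + 8/17*1/4 + 33/119*1/2 = 33/119 = pi_Z  (ok)

Answer: 30/119 8/17 33/119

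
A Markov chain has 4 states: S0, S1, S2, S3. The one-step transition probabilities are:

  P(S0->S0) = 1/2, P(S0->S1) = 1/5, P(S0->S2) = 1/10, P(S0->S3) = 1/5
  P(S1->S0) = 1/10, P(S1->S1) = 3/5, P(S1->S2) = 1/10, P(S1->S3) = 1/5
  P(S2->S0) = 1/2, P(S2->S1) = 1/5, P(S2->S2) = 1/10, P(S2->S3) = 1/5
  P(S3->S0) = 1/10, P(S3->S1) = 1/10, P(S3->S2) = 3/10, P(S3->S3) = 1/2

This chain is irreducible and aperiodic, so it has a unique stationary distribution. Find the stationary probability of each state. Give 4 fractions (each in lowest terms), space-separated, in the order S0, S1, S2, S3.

The stationary distribution satisfies pi = pi * P, i.e.:
  pi_S0 = 1/2*pi_S0 + 1/10*pi_S1 + 1/2*pi_S2 + 1/10*pi_S3
  pi_S1 = 1/5*pi_S0 + 3/5*pi_S1 + 1/5*pi_S2 + 1/10*pi_S3
  pi_S2 = 1/10*pi_S0 + 1/10*pi_S1 + 1/10*pi_S2 + 3/10*pi_S3
  pi_S3 = 1/5*pi_S0 + 1/5*pi_S1 + 1/5*pi_S2 + 1/2*pi_S3
with normalization: pi_S0 + pi_S1 + pi_S2 + pi_S3 = 1.

Using the first 3 balance equations plus normalization, the linear system A*pi = b is:
  [-1/2, 1/10, 1/2, 1/10] . pi = 0
  [1/5, -2/5, 1/5, 1/10] . pi = 0
  [1/10, 1/10, -9/10, 3/10] . pi = 0
  [1, 1, 1, 1] . pi = 1

Solving yields:
  pi_S0 = 19/70
  pi_S1 = 2/7
  pi_S2 = 11/70
  pi_S3 = 2/7

Verification (pi * P):
  19/70*1/2 + 2/7*1/10 + 11/70*1/2 + 2/7*1/10 = 19/70 = pi_S0  (ok)
  19/70*1/5 + 2/7*3/5 + 11/70*1/5 + 2/7*1/10 = 2/7 = pi_S1  (ok)
  19/70*1/10 + 2/7*1/10 + 11/70*1/10 + 2/7*3/10 = 11/70 = pi_S2  (ok)
  19/70*1/5 + 2/7*1/5 + 11/70*1/5 + 2/7*1/2 = 2/7 = pi_S3  (ok)

Answer: 19/70 2/7 11/70 2/7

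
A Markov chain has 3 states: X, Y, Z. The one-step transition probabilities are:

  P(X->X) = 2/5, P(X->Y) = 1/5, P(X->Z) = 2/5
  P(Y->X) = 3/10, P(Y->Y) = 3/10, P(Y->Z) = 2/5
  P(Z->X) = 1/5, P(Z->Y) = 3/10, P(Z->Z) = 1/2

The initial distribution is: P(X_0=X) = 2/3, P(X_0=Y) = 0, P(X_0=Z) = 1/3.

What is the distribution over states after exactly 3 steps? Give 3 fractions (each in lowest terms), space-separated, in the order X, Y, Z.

Answer: 427/1500 271/1000 1333/3000

Derivation:
Propagating the distribution step by step (d_{t+1} = d_t * P):
d_0 = (X=2/3, Y=0, Z=1/3)
  d_1[X] = 2/3*2/5 + 0*3/10 + 1/3*1/5 = 1/3
  d_1[Y] = 2/3*1/5 + 0*3/10 + 1/3*3/10 = 7/30
  d_1[Z] = 2/3*2/5 + 0*2/5 + 1/3*1/2 = 13/30
d_1 = (X=1/3, Y=7/30, Z=13/30)
  d_2[X] = 1/3*2/5 + 7/30*3/10 + 13/30*1/5 = 29/100
  d_2[Y] = 1/3*1/5 + 7/30*3/10 + 13/30*3/10 = 4/15
  d_2[Z] = 1/3*2/5 + 7/30*2/5 + 13/30*1/2 = 133/300
d_2 = (X=29/100, Y=4/15, Z=133/300)
  d_3[X] = 29/100*2/5 + 4/15*3/10 + 133/300*1/5 = 427/1500
  d_3[Y] = 29/100*1/5 + 4/15*3/10 + 133/300*3/10 = 271/1000
  d_3[Z] = 29/100*2/5 + 4/15*2/5 + 133/300*1/2 = 1333/3000
d_3 = (X=427/1500, Y=271/1000, Z=1333/3000)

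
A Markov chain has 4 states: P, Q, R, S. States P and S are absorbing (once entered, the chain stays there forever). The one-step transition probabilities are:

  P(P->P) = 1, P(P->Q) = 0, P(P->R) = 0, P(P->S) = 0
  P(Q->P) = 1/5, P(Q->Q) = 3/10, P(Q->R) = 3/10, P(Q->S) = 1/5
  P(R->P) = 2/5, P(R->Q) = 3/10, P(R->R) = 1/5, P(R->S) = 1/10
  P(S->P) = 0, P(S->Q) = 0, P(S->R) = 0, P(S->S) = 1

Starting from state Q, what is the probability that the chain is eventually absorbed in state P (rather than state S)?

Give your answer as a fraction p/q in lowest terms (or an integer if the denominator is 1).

Answer: 28/47

Derivation:
Let a_i = P(absorbed in P | start in state i).
Boundary conditions: a_P = 1, a_S = 0.
For each transient state i, a_i = sum_j P(i->j) * a_j:
  a_Q = 1/5*a_P + 3/10*a_Q + 3/10*a_R + 1/5*a_S
  a_R = 2/5*a_P + 3/10*a_Q + 1/5*a_R + 1/10*a_S

Substituting a_P = 1 and a_S = 0, rearrange to (I - Q) a = r where r[i] = P(i -> P):
  [7/10, -3/10] . (a_Q, a_R) = 1/5
  [-3/10, 4/5] . (a_Q, a_R) = 2/5

Solving yields:
  a_Q = 28/47
  a_R = 34/47

Starting state is Q, so the absorption probability is a_Q = 28/47.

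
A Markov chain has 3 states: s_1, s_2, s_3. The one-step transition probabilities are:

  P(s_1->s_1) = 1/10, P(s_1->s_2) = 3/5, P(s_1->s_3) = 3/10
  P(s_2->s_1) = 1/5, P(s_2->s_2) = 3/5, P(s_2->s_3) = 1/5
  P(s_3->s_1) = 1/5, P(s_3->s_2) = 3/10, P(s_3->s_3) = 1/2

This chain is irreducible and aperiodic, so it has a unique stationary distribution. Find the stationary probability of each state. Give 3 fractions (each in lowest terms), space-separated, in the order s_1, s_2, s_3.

The stationary distribution satisfies pi = pi * P, i.e.:
  pi_s_1 = 1/10*pi_s_1 + 1/5*pi_s_2 + 1/5*pi_s_3
  pi_s_2 = 3/5*pi_s_1 + 3/5*pi_s_2 + 3/10*pi_s_3
  pi_s_3 = 3/10*pi_s_1 + 1/5*pi_s_2 + 1/2*pi_s_3
with normalization: pi_s_1 + pi_s_2 + pi_s_3 = 1.

Using the first 2 balance equations plus normalization, the linear system A*pi = b is:
  [-9/10, 1/5, 1/5] . pi = 0
  [3/5, -2/5, 3/10] . pi = 0
  [1, 1, 1] . pi = 1

Solving yields:
  pi_s_1 = 2/11
  pi_s_2 = 39/77
  pi_s_3 = 24/77

Verification (pi * P):
  2/11*1/10 + 39/77*1/5 + 24/77*1/5 = 2/11 = pi_s_1  (ok)
  2/11*3/5 + 39/77*3/5 + 24/77*3/10 = 39/77 = pi_s_2  (ok)
  2/11*3/10 + 39/77*1/5 + 24/77*1/2 = 24/77 = pi_s_3  (ok)

Answer: 2/11 39/77 24/77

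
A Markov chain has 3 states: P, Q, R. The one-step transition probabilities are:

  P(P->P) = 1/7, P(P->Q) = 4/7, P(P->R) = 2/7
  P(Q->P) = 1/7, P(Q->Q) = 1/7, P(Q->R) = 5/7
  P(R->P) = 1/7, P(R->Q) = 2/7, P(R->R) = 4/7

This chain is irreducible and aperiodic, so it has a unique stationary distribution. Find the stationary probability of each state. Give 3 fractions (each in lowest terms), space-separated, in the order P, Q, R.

The stationary distribution satisfies pi = pi * P, i.e.:
  pi_P = 1/7*pi_P + 1/7*pi_Q + 1/7*pi_R
  pi_Q = 4/7*pi_P + 1/7*pi_Q + 2/7*pi_R
  pi_R = 2/7*pi_P + 5/7*pi_Q + 4/7*pi_R
with normalization: pi_P + pi_Q + pi_R = 1.

Using the first 2 balance equations plus normalization, the linear system A*pi = b is:
  [-6/7, 1/7, 1/7] . pi = 0
  [4/7, -6/7, 2/7] . pi = 0
  [1, 1, 1] . pi = 1

Solving yields:
  pi_P = 1/7
  pi_Q = 2/7
  pi_R = 4/7

Verification (pi * P):
  1/7*1/7 + 2/7*1/7 + 4/7*1/7 = 1/7 = pi_P  (ok)
  1/7*4/7 + 2/7*1/7 + 4/7*2/7 = 2/7 = pi_Q  (ok)
  1/7*2/7 + 2/7*5/7 + 4/7*4/7 = 4/7 = pi_R  (ok)

Answer: 1/7 2/7 4/7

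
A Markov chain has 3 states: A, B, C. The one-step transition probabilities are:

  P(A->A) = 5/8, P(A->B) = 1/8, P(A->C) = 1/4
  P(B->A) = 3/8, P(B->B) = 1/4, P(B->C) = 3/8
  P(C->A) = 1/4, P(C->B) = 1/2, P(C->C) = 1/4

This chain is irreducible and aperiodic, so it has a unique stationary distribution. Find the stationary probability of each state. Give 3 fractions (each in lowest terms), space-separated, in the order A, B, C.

Answer: 24/53 14/53 15/53

Derivation:
The stationary distribution satisfies pi = pi * P, i.e.:
  pi_A = 5/8*pi_A + 3/8*pi_B + 1/4*pi_C
  pi_B = 1/8*pi_A + 1/4*pi_B + 1/2*pi_C
  pi_C = 1/4*pi_A + 3/8*pi_B + 1/4*pi_C
with normalization: pi_A + pi_B + pi_C = 1.

Using the first 2 balance equations plus normalization, the linear system A*pi = b is:
  [-3/8, 3/8, 1/4] . pi = 0
  [1/8, -3/4, 1/2] . pi = 0
  [1, 1, 1] . pi = 1

Solving yields:
  pi_A = 24/53
  pi_B = 14/53
  pi_C = 15/53

Verification (pi * P):
  24/53*5/8 + 14/53*3/8 + 15/53*1/4 = 24/53 = pi_A  (ok)
  24/53*1/8 + 14/53*1/4 + 15/53*1/2 = 14/53 = pi_B  (ok)
  24/53*1/4 + 14/53*3/8 + 15/53*1/4 = 15/53 = pi_C  (ok)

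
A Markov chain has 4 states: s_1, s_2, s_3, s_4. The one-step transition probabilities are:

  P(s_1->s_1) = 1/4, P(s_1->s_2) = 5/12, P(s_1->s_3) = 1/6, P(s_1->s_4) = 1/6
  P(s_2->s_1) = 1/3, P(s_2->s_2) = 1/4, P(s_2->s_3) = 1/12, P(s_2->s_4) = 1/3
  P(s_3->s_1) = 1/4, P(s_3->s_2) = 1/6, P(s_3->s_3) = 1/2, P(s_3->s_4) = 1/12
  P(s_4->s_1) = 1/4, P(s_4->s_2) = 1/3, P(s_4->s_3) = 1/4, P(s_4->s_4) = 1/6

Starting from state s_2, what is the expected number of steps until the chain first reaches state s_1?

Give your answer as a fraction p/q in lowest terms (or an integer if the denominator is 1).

Let h_i = expected steps to first reach s_1 from state i.
Boundary: h_s_1 = 0.
First-step equations for the other states:
  h_s_2 = 1 + 1/3*h_s_1 + 1/4*h_s_2 + 1/12*h_s_3 + 1/3*h_s_4
  h_s_3 = 1 + 1/4*h_s_1 + 1/6*h_s_2 + 1/2*h_s_3 + 1/12*h_s_4
  h_s_4 = 1 + 1/4*h_s_1 + 1/3*h_s_2 + 1/4*h_s_3 + 1/6*h_s_4

Substituting h_s_1 = 0 and rearranging gives the linear system (I - Q) h = 1:
  [3/4, -1/12, -1/3] . (h_s_2, h_s_3, h_s_4) = 1
  [-1/6, 1/2, -1/12] . (h_s_2, h_s_3, h_s_4) = 1
  [-1/3, -1/4, 5/6] . (h_s_2, h_s_3, h_s_4) = 1

Solving yields:
  h_s_2 = 416/123
  h_s_3 = 460/123
  h_s_4 = 452/123

Starting state is s_2, so the expected hitting time is h_s_2 = 416/123.

Answer: 416/123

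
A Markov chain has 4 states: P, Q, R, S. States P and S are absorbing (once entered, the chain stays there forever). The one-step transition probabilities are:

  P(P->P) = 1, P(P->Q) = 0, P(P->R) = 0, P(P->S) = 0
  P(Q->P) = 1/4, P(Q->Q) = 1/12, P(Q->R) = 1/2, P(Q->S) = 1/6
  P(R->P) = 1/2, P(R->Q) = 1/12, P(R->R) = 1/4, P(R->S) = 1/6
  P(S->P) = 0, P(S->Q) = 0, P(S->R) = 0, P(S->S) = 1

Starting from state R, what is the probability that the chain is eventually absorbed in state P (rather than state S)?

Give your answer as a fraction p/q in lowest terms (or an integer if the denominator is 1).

Let a_i = P(absorbed in P | start in state i).
Boundary conditions: a_P = 1, a_S = 0.
For each transient state i, a_i = sum_j P(i->j) * a_j:
  a_Q = 1/4*a_P + 1/12*a_Q + 1/2*a_R + 1/6*a_S
  a_R = 1/2*a_P + 1/12*a_Q + 1/4*a_R + 1/6*a_S

Substituting a_P = 1 and a_S = 0, rearrange to (I - Q) a = r where r[i] = P(i -> P):
  [11/12, -1/2] . (a_Q, a_R) = 1/4
  [-1/12, 3/4] . (a_Q, a_R) = 1/2

Solving yields:
  a_Q = 21/31
  a_R = 23/31

Starting state is R, so the absorption probability is a_R = 23/31.

Answer: 23/31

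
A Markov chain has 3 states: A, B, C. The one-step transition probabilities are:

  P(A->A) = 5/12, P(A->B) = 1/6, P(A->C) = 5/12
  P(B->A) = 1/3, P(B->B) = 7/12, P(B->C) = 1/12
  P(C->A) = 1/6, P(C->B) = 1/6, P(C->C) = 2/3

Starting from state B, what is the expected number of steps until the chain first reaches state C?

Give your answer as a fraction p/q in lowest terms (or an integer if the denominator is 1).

Answer: 44/9

Derivation:
Let h_i = expected steps to first reach C from state i.
Boundary: h_C = 0.
First-step equations for the other states:
  h_A = 1 + 5/12*h_A + 1/6*h_B + 5/12*h_C
  h_B = 1 + 1/3*h_A + 7/12*h_B + 1/12*h_C

Substituting h_C = 0 and rearranging gives the linear system (I - Q) h = 1:
  [7/12, -1/6] . (h_A, h_B) = 1
  [-1/3, 5/12] . (h_A, h_B) = 1

Solving yields:
  h_A = 28/9
  h_B = 44/9

Starting state is B, so the expected hitting time is h_B = 44/9.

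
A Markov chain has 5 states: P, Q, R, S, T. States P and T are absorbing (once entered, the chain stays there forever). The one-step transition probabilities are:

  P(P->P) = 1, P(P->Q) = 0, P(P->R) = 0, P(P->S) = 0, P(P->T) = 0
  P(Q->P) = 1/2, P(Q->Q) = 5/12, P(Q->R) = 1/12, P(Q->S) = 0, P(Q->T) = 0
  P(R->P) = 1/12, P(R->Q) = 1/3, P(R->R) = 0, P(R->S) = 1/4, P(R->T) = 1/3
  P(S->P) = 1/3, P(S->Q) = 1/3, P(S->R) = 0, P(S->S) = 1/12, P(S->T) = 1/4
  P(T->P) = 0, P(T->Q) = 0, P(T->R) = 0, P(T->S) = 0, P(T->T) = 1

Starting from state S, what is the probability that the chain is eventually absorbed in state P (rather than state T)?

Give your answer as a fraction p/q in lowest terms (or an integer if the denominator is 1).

Answer: 153/217

Derivation:
Let a_i = P(absorbed in P | start in state i).
Boundary conditions: a_P = 1, a_T = 0.
For each transient state i, a_i = sum_j P(i->j) * a_j:
  a_Q = 1/2*a_P + 5/12*a_Q + 1/12*a_R + 0*a_S + 0*a_T
  a_R = 1/12*a_P + 1/3*a_Q + 0*a_R + 1/4*a_S + 1/3*a_T
  a_S = 1/3*a_P + 1/3*a_Q + 0*a_R + 1/12*a_S + 1/4*a_T

Substituting a_P = 1 and a_T = 0, rearrange to (I - Q) a = r where r[i] = P(i -> P):
  [7/12, -1/12, 0] . (a_Q, a_R, a_S) = 1/2
  [-1/3, 1, -1/4] . (a_Q, a_R, a_S) = 1/12
  [-1/3, 0, 11/12] . (a_Q, a_R, a_S) = 1/3

Solving yields:
  a_Q = 815/868
  a_R = 71/124
  a_S = 153/217

Starting state is S, so the absorption probability is a_S = 153/217.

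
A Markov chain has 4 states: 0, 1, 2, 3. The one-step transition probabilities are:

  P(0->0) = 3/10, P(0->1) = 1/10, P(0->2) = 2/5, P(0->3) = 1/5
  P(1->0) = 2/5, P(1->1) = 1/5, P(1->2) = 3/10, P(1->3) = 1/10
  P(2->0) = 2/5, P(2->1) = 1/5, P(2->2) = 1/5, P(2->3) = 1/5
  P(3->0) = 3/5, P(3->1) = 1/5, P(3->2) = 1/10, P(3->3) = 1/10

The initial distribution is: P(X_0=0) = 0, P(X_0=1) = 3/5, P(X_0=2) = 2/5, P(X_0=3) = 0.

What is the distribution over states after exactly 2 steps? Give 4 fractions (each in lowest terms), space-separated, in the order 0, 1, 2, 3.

Answer: 97/250 4/25 143/500 83/500

Derivation:
Propagating the distribution step by step (d_{t+1} = d_t * P):
d_0 = (0=0, 1=3/5, 2=2/5, 3=0)
  d_1[0] = 0*3/10 + 3/5*2/5 + 2/5*2/5 + 0*3/5 = 2/5
  d_1[1] = 0*1/10 + 3/5*1/5 + 2/5*1/5 + 0*1/5 = 1/5
  d_1[2] = 0*2/5 + 3/5*3/10 + 2/5*1/5 + 0*1/10 = 13/50
  d_1[3] = 0*1/5 + 3/5*1/10 + 2/5*1/5 + 0*1/10 = 7/50
d_1 = (0=2/5, 1=1/5, 2=13/50, 3=7/50)
  d_2[0] = 2/5*3/10 + 1/5*2/5 + 13/50*2/5 + 7/50*3/5 = 97/250
  d_2[1] = 2/5*1/10 + 1/5*1/5 + 13/50*1/5 + 7/50*1/5 = 4/25
  d_2[2] = 2/5*2/5 + 1/5*3/10 + 13/50*1/5 + 7/50*1/10 = 143/500
  d_2[3] = 2/5*1/5 + 1/5*1/10 + 13/50*1/5 + 7/50*1/10 = 83/500
d_2 = (0=97/250, 1=4/25, 2=143/500, 3=83/500)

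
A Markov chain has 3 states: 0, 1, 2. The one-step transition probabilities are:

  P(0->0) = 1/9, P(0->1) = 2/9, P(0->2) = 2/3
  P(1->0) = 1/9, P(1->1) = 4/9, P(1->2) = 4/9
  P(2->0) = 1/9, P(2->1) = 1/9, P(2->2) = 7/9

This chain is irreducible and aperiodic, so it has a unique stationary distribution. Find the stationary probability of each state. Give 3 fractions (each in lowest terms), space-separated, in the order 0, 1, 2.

Answer: 1/9 5/27 19/27

Derivation:
The stationary distribution satisfies pi = pi * P, i.e.:
  pi_0 = 1/9*pi_0 + 1/9*pi_1 + 1/9*pi_2
  pi_1 = 2/9*pi_0 + 4/9*pi_1 + 1/9*pi_2
  pi_2 = 2/3*pi_0 + 4/9*pi_1 + 7/9*pi_2
with normalization: pi_0 + pi_1 + pi_2 = 1.

Using the first 2 balance equations plus normalization, the linear system A*pi = b is:
  [-8/9, 1/9, 1/9] . pi = 0
  [2/9, -5/9, 1/9] . pi = 0
  [1, 1, 1] . pi = 1

Solving yields:
  pi_0 = 1/9
  pi_1 = 5/27
  pi_2 = 19/27

Verification (pi * P):
  1/9*1/9 + 5/27*1/9 + 19/27*1/9 = 1/9 = pi_0  (ok)
  1/9*2/9 + 5/27*4/9 + 19/27*1/9 = 5/27 = pi_1  (ok)
  1/9*2/3 + 5/27*4/9 + 19/27*7/9 = 19/27 = pi_2  (ok)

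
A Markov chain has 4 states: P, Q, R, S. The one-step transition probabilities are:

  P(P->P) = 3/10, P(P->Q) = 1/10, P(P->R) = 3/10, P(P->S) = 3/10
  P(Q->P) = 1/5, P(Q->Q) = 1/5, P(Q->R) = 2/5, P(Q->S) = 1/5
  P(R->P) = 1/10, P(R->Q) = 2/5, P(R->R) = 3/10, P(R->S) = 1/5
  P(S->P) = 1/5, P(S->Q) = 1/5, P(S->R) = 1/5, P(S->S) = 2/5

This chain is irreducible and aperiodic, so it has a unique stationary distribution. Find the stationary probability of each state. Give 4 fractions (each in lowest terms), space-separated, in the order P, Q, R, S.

The stationary distribution satisfies pi = pi * P, i.e.:
  pi_P = 3/10*pi_P + 1/5*pi_Q + 1/10*pi_R + 1/5*pi_S
  pi_Q = 1/10*pi_P + 1/5*pi_Q + 2/5*pi_R + 1/5*pi_S
  pi_R = 3/10*pi_P + 2/5*pi_Q + 3/10*pi_R + 1/5*pi_S
  pi_S = 3/10*pi_P + 1/5*pi_Q + 1/5*pi_R + 2/5*pi_S
with normalization: pi_P + pi_Q + pi_R + pi_S = 1.

Using the first 3 balance equations plus normalization, the linear system A*pi = b is:
  [-7/10, 1/5, 1/10, 1/5] . pi = 0
  [1/10, -4/5, 2/5, 1/5] . pi = 0
  [3/10, 2/5, -7/10, 1/5] . pi = 0
  [1, 1, 1, 1] . pi = 1

Solving yields:
  pi_P = 74/391
  pi_Q = 94/391
  pi_R = 116/391
  pi_S = 107/391

Verification (pi * P):
  74/391*3/10 + 94/391*1/5 + 116/391*1/10 + 107/391*1/5 = 74/391 = pi_P  (ok)
  74/391*1/10 + 94/391*1/5 + 116/391*2/5 + 107/391*1/5 = 94/391 = pi_Q  (ok)
  74/391*3/10 + 94/391*2/5 + 116/391*3/10 + 107/391*1/5 = 116/391 = pi_R  (ok)
  74/391*3/10 + 94/391*1/5 + 116/391*1/5 + 107/391*2/5 = 107/391 = pi_S  (ok)

Answer: 74/391 94/391 116/391 107/391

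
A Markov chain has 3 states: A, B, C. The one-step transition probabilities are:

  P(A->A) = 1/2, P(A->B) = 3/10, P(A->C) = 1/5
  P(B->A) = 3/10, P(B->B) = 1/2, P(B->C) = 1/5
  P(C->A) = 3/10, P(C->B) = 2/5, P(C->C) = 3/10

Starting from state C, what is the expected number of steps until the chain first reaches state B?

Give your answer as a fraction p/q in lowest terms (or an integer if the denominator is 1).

Let h_i = expected steps to first reach B from state i.
Boundary: h_B = 0.
First-step equations for the other states:
  h_A = 1 + 1/2*h_A + 3/10*h_B + 1/5*h_C
  h_C = 1 + 3/10*h_A + 2/5*h_B + 3/10*h_C

Substituting h_B = 0 and rearranging gives the linear system (I - Q) h = 1:
  [1/2, -1/5] . (h_A, h_C) = 1
  [-3/10, 7/10] . (h_A, h_C) = 1

Solving yields:
  h_A = 90/29
  h_C = 80/29

Starting state is C, so the expected hitting time is h_C = 80/29.

Answer: 80/29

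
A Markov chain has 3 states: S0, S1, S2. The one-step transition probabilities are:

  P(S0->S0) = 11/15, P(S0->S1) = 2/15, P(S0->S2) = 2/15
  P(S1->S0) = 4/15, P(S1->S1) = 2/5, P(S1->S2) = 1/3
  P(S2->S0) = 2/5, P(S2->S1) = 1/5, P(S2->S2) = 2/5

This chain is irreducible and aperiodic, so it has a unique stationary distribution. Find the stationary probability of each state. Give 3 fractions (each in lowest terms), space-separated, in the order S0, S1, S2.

Answer: 33/59 12/59 14/59

Derivation:
The stationary distribution satisfies pi = pi * P, i.e.:
  pi_S0 = 11/15*pi_S0 + 4/15*pi_S1 + 2/5*pi_S2
  pi_S1 = 2/15*pi_S0 + 2/5*pi_S1 + 1/5*pi_S2
  pi_S2 = 2/15*pi_S0 + 1/3*pi_S1 + 2/5*pi_S2
with normalization: pi_S0 + pi_S1 + pi_S2 = 1.

Using the first 2 balance equations plus normalization, the linear system A*pi = b is:
  [-4/15, 4/15, 2/5] . pi = 0
  [2/15, -3/5, 1/5] . pi = 0
  [1, 1, 1] . pi = 1

Solving yields:
  pi_S0 = 33/59
  pi_S1 = 12/59
  pi_S2 = 14/59

Verification (pi * P):
  33/59*11/15 + 12/59*4/15 + 14/59*2/5 = 33/59 = pi_S0  (ok)
  33/59*2/15 + 12/59*2/5 + 14/59*1/5 = 12/59 = pi_S1  (ok)
  33/59*2/15 + 12/59*1/3 + 14/59*2/5 = 14/59 = pi_S2  (ok)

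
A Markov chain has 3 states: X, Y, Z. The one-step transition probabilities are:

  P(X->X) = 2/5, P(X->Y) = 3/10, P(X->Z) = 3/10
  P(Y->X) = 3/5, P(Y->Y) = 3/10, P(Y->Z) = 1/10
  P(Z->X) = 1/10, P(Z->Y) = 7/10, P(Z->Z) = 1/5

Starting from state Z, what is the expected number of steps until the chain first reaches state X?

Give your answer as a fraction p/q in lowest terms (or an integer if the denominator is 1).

Let h_i = expected steps to first reach X from state i.
Boundary: h_X = 0.
First-step equations for the other states:
  h_Y = 1 + 3/5*h_X + 3/10*h_Y + 1/10*h_Z
  h_Z = 1 + 1/10*h_X + 7/10*h_Y + 1/5*h_Z

Substituting h_X = 0 and rearranging gives the linear system (I - Q) h = 1:
  [7/10, -1/10] . (h_Y, h_Z) = 1
  [-7/10, 4/5] . (h_Y, h_Z) = 1

Solving yields:
  h_Y = 90/49
  h_Z = 20/7

Starting state is Z, so the expected hitting time is h_Z = 20/7.

Answer: 20/7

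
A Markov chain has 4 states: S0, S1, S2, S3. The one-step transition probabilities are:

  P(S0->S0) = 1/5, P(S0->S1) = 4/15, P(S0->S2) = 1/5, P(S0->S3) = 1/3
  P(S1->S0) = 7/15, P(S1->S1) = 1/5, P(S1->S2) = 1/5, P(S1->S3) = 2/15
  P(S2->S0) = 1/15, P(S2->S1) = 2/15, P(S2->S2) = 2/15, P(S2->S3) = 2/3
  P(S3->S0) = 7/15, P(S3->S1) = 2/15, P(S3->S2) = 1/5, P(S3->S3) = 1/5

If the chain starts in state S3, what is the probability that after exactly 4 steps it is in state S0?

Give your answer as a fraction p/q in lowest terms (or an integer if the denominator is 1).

Answer: 15479/50625

Derivation:
Computing P^4 by repeated multiplication:
P^1 =
  S0: [1/5, 4/15, 1/5, 1/3]
  S1: [7/15, 1/5, 1/5, 2/15]
  S2: [1/15, 2/15, 2/15, 2/3]
  S3: [7/15, 2/15, 1/5, 1/5]
P^2 =
  S0: [1/3, 8/45, 14/75, 68/225]
  S1: [59/225, 47/225, 14/75, 77/225]
  S2: [89/225, 34/225, 43/225, 59/225]
  S3: [59/225, 46/225, 14/75, 26/75]
P^3 =
  S0: [341/1125, 128/675, 211/1125, 1079/3375]
  S1: [1087/3375, 41/225, 211/1125, 208/675]
  S2: [961/3375, 662/3375, 632/3375, 224/675]
  S3: [1087/3375, 614/3375, 211/1125, 347/1125]
P^4 =
  S0: [1049/3375, 9436/50625, 3164/16875, 15962/50625]
  S1: [15479/50625, 9539/50625, 3164/16875, 3223/10125]
  S2: [15989/50625, 9334/50625, 9493/50625, 15809/50625]
  S3: [15479/50625, 9538/50625, 3164/16875, 5372/16875]

(P^4)[S3 -> S0] = 15479/50625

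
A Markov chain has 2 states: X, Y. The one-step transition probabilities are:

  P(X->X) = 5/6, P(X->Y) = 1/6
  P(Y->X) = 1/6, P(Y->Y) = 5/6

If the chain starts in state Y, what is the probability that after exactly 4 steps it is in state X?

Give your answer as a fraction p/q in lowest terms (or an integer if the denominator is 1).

Computing P^4 by repeated multiplication:
P^1 =
  X: [5/6, 1/6]
  Y: [1/6, 5/6]
P^2 =
  X: [13/18, 5/18]
  Y: [5/18, 13/18]
P^3 =
  X: [35/54, 19/54]
  Y: [19/54, 35/54]
P^4 =
  X: [97/162, 65/162]
  Y: [65/162, 97/162]

(P^4)[Y -> X] = 65/162

Answer: 65/162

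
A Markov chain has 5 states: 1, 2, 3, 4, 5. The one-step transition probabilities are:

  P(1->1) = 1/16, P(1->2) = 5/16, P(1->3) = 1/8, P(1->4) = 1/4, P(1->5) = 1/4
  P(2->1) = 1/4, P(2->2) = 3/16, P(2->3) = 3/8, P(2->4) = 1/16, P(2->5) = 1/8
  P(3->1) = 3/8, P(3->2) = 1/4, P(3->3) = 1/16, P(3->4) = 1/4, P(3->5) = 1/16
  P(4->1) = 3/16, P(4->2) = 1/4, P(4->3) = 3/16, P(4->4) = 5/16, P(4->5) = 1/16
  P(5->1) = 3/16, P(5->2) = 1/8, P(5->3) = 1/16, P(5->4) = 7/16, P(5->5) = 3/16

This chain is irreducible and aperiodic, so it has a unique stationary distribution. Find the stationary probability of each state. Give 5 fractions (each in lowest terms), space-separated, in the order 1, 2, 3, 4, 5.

Answer: 1371/6548 1519/6548 3515/19644 4849/19644 435/3274

Derivation:
The stationary distribution satisfies pi = pi * P, i.e.:
  pi_1 = 1/16*pi_1 + 1/4*pi_2 + 3/8*pi_3 + 3/16*pi_4 + 3/16*pi_5
  pi_2 = 5/16*pi_1 + 3/16*pi_2 + 1/4*pi_3 + 1/4*pi_4 + 1/8*pi_5
  pi_3 = 1/8*pi_1 + 3/8*pi_2 + 1/16*pi_3 + 3/16*pi_4 + 1/16*pi_5
  pi_4 = 1/4*pi_1 + 1/16*pi_2 + 1/4*pi_3 + 5/16*pi_4 + 7/16*pi_5
  pi_5 = 1/4*pi_1 + 1/8*pi_2 + 1/16*pi_3 + 1/16*pi_4 + 3/16*pi_5
with normalization: pi_1 + pi_2 + pi_3 + pi_4 + pi_5 = 1.

Using the first 4 balance equations plus normalization, the linear system A*pi = b is:
  [-15/16, 1/4, 3/8, 3/16, 3/16] . pi = 0
  [5/16, -13/16, 1/4, 1/4, 1/8] . pi = 0
  [1/8, 3/8, -15/16, 3/16, 1/16] . pi = 0
  [1/4, 1/16, 1/4, -11/16, 7/16] . pi = 0
  [1, 1, 1, 1, 1] . pi = 1

Solving yields:
  pi_1 = 1371/6548
  pi_2 = 1519/6548
  pi_3 = 3515/19644
  pi_4 = 4849/19644
  pi_5 = 435/3274

Verification (pi * P):
  1371/6548*1/16 + 1519/6548*1/4 + 3515/19644*3/8 + 4849/19644*3/16 + 435/3274*3/16 = 1371/6548 = pi_1  (ok)
  1371/6548*5/16 + 1519/6548*3/16 + 3515/19644*1/4 + 4849/19644*1/4 + 435/3274*1/8 = 1519/6548 = pi_2  (ok)
  1371/6548*1/8 + 1519/6548*3/8 + 3515/19644*1/16 + 4849/19644*3/16 + 435/3274*1/16 = 3515/19644 = pi_3  (ok)
  1371/6548*1/4 + 1519/6548*1/16 + 3515/19644*1/4 + 4849/19644*5/16 + 435/3274*7/16 = 4849/19644 = pi_4  (ok)
  1371/6548*1/4 + 1519/6548*1/8 + 3515/19644*1/16 + 4849/19644*1/16 + 435/3274*3/16 = 435/3274 = pi_5  (ok)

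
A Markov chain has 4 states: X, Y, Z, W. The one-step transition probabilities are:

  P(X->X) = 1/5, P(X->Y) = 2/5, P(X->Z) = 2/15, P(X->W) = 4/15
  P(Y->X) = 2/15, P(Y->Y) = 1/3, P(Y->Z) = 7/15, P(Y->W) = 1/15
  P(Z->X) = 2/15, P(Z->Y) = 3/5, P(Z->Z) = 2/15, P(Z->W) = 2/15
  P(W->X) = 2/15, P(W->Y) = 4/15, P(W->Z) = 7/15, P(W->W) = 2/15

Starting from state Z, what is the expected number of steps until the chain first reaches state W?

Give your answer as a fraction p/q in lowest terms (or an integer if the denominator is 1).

Let h_i = expected steps to first reach W from state i.
Boundary: h_W = 0.
First-step equations for the other states:
  h_X = 1 + 1/5*h_X + 2/5*h_Y + 2/15*h_Z + 4/15*h_W
  h_Y = 1 + 2/15*h_X + 1/3*h_Y + 7/15*h_Z + 1/15*h_W
  h_Z = 1 + 2/15*h_X + 3/5*h_Y + 2/15*h_Z + 2/15*h_W

Substituting h_W = 0 and rearranging gives the linear system (I - Q) h = 1:
  [4/5, -2/5, -2/15] . (h_X, h_Y, h_Z) = 1
  [-2/15, 2/3, -7/15] . (h_X, h_Y, h_Z) = 1
  [-2/15, -3/5, 13/15] . (h_X, h_Y, h_Z) = 1

Solving yields:
  h_X = 3375/488
  h_Y = 525/61
  h_Z = 1995/244

Starting state is Z, so the expected hitting time is h_Z = 1995/244.

Answer: 1995/244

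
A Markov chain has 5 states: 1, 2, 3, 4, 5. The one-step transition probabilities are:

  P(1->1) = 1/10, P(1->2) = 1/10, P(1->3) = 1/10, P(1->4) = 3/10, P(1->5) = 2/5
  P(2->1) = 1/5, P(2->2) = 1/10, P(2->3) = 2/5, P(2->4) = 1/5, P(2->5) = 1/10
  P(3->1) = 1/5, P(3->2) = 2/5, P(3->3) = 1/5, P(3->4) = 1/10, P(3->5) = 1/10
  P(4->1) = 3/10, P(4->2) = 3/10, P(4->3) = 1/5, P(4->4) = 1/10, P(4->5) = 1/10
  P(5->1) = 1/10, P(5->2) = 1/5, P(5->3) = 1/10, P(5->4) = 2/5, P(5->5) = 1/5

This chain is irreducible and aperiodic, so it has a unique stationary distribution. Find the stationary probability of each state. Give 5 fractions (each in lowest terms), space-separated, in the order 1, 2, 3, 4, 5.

Answer: 2417/13044 2897/13044 907/4348 459/2174 2255/13044

Derivation:
The stationary distribution satisfies pi = pi * P, i.e.:
  pi_1 = 1/10*pi_1 + 1/5*pi_2 + 1/5*pi_3 + 3/10*pi_4 + 1/10*pi_5
  pi_2 = 1/10*pi_1 + 1/10*pi_2 + 2/5*pi_3 + 3/10*pi_4 + 1/5*pi_5
  pi_3 = 1/10*pi_1 + 2/5*pi_2 + 1/5*pi_3 + 1/5*pi_4 + 1/10*pi_5
  pi_4 = 3/10*pi_1 + 1/5*pi_2 + 1/10*pi_3 + 1/10*pi_4 + 2/5*pi_5
  pi_5 = 2/5*pi_1 + 1/10*pi_2 + 1/10*pi_3 + 1/10*pi_4 + 1/5*pi_5
with normalization: pi_1 + pi_2 + pi_3 + pi_4 + pi_5 = 1.

Using the first 4 balance equations plus normalization, the linear system A*pi = b is:
  [-9/10, 1/5, 1/5, 3/10, 1/10] . pi = 0
  [1/10, -9/10, 2/5, 3/10, 1/5] . pi = 0
  [1/10, 2/5, -4/5, 1/5, 1/10] . pi = 0
  [3/10, 1/5, 1/10, -9/10, 2/5] . pi = 0
  [1, 1, 1, 1, 1] . pi = 1

Solving yields:
  pi_1 = 2417/13044
  pi_2 = 2897/13044
  pi_3 = 907/4348
  pi_4 = 459/2174
  pi_5 = 2255/13044

Verification (pi * P):
  2417/13044*1/10 + 2897/13044*1/5 + 907/4348*1/5 + 459/2174*3/10 + 2255/13044*1/10 = 2417/13044 = pi_1  (ok)
  2417/13044*1/10 + 2897/13044*1/10 + 907/4348*2/5 + 459/2174*3/10 + 2255/13044*1/5 = 2897/13044 = pi_2  (ok)
  2417/13044*1/10 + 2897/13044*2/5 + 907/4348*1/5 + 459/2174*1/5 + 2255/13044*1/10 = 907/4348 = pi_3  (ok)
  2417/13044*3/10 + 2897/13044*1/5 + 907/4348*1/10 + 459/2174*1/10 + 2255/13044*2/5 = 459/2174 = pi_4  (ok)
  2417/13044*2/5 + 2897/13044*1/10 + 907/4348*1/10 + 459/2174*1/10 + 2255/13044*1/5 = 2255/13044 = pi_5  (ok)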